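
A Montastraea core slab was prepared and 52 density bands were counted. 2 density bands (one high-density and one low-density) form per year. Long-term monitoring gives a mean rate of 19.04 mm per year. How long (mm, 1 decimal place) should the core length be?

Dividing by 2 density bands per year: 52 / 2 = 26 years.
Length ≈ 19.04 × 26 = 495.0 mm.

495.0 mm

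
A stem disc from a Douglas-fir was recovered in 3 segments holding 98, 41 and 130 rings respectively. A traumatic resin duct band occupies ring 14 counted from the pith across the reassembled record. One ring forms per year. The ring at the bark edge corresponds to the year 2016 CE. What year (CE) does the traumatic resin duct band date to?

Total rings = 98 + 41 + 130 = 269.
269 − 14 = 255 rings lie beyond the traumatic resin duct band toward the bark edge.
Counting back 255 years from 2016 CE places the traumatic resin duct band in 2016 − 255 = 1761 CE.

1761 CE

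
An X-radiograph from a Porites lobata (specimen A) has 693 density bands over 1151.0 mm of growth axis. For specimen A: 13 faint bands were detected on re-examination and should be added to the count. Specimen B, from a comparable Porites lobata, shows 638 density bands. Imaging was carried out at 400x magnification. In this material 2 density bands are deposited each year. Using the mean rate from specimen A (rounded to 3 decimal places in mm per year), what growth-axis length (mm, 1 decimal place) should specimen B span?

1040.3 mm

Specimen A: correcting the raw count gives 693 + 13 = 706 true density bands.
Specimen A: 706 density bands at 2 per year is 706 / 2 = 353 years.
A: Mean rate = 1151.0 mm / 353 years ≈ 3.261 mm/year.
Specimen B: with 2 density bands per year, 638 / 2 = 319 years. Length of B = 3.261 × 319 = 1040.3 mm.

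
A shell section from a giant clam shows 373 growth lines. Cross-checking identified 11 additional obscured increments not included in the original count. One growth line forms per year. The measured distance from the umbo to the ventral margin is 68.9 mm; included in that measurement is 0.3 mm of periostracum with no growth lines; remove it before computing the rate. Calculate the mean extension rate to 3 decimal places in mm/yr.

0.179 mm/yr

True growth line count = 373 + 11 = 384.
The growth record spans 68.9 − 0.3 = 68.6 mm.
Mean rate = 68.6 mm / 384 years ≈ 0.179 mm/yr.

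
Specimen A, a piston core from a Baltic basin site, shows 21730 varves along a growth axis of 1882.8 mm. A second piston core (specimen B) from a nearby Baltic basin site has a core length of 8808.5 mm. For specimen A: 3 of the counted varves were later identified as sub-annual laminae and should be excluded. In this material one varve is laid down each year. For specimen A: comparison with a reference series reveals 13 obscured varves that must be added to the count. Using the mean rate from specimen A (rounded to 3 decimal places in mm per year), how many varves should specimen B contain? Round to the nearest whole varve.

101247 varves

Specimen A: after corrections the count is 21730 − 3 + 13 = 21740 varves.
A: 1882.8 mm over 21740 years gives 1882.8 / 21740 ≈ 0.087 mm/yr.
For B, 8808.5 / 0.087 = 101247.13 years ≈ 101247 varves.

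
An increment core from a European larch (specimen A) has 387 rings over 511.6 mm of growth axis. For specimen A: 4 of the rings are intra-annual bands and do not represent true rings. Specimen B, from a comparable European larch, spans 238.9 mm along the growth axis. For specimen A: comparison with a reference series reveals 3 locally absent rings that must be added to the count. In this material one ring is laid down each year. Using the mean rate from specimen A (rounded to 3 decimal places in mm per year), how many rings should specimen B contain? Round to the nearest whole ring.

180 rings

Specimen A: adjusted count: 387 − 4 + 3 = 386 rings.
A: Extension rate ≈ 511.6 / 386 = 1.325 mm per year.
For B, 238.9 / 1.325 = 180.30 years ≈ 180 rings.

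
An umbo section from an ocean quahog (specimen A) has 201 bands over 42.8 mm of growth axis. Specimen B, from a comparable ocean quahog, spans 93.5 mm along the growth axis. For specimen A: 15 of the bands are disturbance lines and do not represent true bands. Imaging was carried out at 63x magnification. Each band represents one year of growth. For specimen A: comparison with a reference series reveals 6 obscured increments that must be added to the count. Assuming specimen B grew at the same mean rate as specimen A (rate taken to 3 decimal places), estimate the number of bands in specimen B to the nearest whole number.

Specimen A: correcting the raw count gives 201 − 15 + 6 = 192 true bands.
A: Mean rate = 42.8 mm / 192 years ≈ 0.223 mm/yr.
B spans 93.5 / 0.223 = 419.28 years ≈ 419 bands.

419 bands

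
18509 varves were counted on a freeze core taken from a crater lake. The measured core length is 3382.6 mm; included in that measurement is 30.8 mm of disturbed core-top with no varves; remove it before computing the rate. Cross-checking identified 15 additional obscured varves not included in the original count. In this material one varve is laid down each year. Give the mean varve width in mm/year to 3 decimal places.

Adjusted count: 18509 + 15 = 18524 varves.
Removing the 30.8 mm offcut leaves 3382.6 − 30.8 = 3351.8 mm.
3351.8 mm over 18524 years gives 3351.8 / 18524 ≈ 0.181 mm/year.

0.181 mm/year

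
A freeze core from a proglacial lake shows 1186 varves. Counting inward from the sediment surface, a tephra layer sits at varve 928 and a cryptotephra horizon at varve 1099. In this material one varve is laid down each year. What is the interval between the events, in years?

Separation: 1099 − 928 = 171 varves.
That is 171 years at one varve per year.

171 years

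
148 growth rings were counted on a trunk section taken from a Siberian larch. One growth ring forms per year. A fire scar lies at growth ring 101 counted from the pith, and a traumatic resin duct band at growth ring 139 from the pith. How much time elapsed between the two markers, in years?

38 years

Separation: 139 − 101 = 38 growth rings.
One growth ring per year makes the interval 38 years.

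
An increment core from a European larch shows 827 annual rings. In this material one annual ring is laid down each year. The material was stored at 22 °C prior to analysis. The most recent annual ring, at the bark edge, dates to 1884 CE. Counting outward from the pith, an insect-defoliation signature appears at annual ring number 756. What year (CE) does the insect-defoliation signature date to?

1813 CE

The insect-defoliation signature sits at annual ring 756 from the pith, so 827 − 756 = 71 annual rings formed after it.
Counting back 71 years from 1884 CE places the insect-defoliation signature in 1884 − 71 = 1813 CE.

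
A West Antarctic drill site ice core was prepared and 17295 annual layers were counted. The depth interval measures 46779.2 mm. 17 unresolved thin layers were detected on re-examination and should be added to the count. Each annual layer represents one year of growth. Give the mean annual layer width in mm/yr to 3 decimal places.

2.702 mm/yr

True annual layer count = 17295 + 17 = 17312.
46779.2 mm over 17312 years gives 46779.2 / 17312 ≈ 2.702 mm/yr.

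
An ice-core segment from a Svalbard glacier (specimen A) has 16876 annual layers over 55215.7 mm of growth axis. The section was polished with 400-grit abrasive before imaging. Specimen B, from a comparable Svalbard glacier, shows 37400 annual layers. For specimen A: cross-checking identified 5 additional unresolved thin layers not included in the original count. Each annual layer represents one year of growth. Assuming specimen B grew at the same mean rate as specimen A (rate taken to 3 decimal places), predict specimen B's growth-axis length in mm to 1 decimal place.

Specimen A: true annual layer count = 16876 + 5 = 16881.
A: 55215.7 mm over 16881 years gives 55215.7 / 16881 ≈ 3.271 mm per year.
B's length ≈ 3.271 × 37400 = 122335.4 mm.

122335.4 mm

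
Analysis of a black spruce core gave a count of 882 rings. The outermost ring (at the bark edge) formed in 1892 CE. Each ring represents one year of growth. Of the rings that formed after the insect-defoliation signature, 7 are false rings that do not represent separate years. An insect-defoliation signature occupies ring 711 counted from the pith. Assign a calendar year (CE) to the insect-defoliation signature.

The insect-defoliation signature sits at ring 711 from the pith, so 882 − 711 = 171 rings formed after it.
171 − 7 false = 164 true rings after the insect-defoliation signature.
1892 − 164 = 1728 CE.

1728 CE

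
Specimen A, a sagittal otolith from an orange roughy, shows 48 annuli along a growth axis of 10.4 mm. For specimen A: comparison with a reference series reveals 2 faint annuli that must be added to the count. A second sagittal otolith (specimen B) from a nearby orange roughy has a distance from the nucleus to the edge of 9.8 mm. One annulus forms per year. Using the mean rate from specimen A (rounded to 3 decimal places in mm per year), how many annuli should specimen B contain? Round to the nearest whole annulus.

47 annuli

Specimen A: after corrections the count is 48 + 2 = 50 annuli.
A: Mean rate = 10.4 mm / 50 years ≈ 0.208 mm/yr.
For B, 9.8 / 0.208 = 47.12 years ≈ 47 annuli.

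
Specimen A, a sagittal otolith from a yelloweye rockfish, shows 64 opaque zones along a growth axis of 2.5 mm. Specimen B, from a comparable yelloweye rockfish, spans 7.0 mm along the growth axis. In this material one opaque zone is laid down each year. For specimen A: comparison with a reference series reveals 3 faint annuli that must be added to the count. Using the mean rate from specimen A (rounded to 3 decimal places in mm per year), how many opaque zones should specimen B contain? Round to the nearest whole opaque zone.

Specimen A: correcting the raw count gives 64 + 3 = 67 true opaque zones.
A: 2.5 mm over 67 years gives 2.5 / 67 ≈ 0.037 mm per year.
For B, 7.0 / 0.037 = 189.19 years ≈ 189 opaque zones.

189 opaque zones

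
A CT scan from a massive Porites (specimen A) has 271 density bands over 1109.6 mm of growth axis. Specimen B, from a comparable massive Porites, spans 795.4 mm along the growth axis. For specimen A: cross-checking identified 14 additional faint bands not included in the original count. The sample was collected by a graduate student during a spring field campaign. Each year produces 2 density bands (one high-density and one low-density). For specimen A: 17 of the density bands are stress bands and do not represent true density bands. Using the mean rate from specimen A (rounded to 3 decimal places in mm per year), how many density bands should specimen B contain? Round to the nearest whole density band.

Specimen A: correcting the raw count gives 271 − 17 + 14 = 268 true density bands.
Specimen A: 268 density bands at 2 per year is 268 / 2 = 134 years.
A: Mean rate = 1109.6 mm / 134 years ≈ 8.281 mm/year.
For B, 795.4 / 8.281 = 96.05 years; at 2 density bands per year that is 96.05 × 2 ≈ 192 density bands.

192 density bands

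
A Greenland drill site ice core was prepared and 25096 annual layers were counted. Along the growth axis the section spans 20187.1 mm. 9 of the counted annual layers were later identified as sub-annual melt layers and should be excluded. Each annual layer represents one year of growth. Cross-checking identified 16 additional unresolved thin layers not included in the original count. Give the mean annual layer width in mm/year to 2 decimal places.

0.80 mm/year

Adjusted count: 25096 − 9 + 16 = 25103 annual layers.
Extension rate ≈ 20187.1 / 25103 = 0.80 mm/year.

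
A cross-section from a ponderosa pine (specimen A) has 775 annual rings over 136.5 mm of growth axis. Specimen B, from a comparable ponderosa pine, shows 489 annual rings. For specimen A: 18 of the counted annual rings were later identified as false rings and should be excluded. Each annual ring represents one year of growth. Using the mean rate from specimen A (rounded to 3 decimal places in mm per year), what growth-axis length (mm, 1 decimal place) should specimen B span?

88.0 mm

Specimen A: adjusted count: 775 − 18 = 757 annual rings.
A: Mean rate = 136.5 mm / 757 years ≈ 0.180 mm/yr.
B's length ≈ 0.180 × 489 = 88.0 mm.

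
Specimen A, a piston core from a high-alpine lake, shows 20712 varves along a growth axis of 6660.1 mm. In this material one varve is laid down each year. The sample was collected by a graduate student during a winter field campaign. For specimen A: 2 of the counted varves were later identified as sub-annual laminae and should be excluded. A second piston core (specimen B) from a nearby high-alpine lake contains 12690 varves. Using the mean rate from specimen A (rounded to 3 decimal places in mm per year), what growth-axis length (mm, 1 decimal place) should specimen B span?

Specimen A: true varve count = 20712 − 2 = 20710.
A: Mean rate = 6660.1 mm / 20710 years ≈ 0.322 mm per year.
B's length ≈ 0.322 × 12690 = 4086.2 mm.

4086.2 mm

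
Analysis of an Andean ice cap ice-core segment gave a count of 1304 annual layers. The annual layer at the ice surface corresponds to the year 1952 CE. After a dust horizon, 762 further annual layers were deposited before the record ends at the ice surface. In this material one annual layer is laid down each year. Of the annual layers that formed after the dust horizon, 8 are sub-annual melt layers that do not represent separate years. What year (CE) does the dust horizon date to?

1198 CE

There are 762 annual layers younger than the dust horizon.
762 − 8 false = 754 true annual layers after the dust horizon.
1952 − 754 = 1198 CE.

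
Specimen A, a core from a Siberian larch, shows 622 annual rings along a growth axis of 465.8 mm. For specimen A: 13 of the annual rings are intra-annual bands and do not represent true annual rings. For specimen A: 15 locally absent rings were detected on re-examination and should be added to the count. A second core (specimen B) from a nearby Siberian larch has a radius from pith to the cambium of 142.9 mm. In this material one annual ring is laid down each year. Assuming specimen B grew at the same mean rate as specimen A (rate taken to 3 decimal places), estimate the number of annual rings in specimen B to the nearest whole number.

192 annual rings

Specimen A: true annual ring count = 622 − 13 + 15 = 624.
A: Mean rate = 465.8 mm / 624 years ≈ 0.746 mm per year.
B spans 142.9 / 0.746 = 191.55 years ≈ 192 annual rings.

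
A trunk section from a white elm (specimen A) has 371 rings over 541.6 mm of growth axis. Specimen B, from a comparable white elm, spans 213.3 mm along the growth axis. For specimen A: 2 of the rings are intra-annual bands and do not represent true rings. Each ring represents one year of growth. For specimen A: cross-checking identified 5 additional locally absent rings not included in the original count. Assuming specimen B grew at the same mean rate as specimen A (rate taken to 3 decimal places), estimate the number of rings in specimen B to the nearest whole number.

147 rings

Specimen A: adjusted count: 371 − 2 + 5 = 374 rings.
A: Extension rate ≈ 541.6 / 374 = 1.448 mm/yr.
B spans 213.3 / 1.448 = 147.31 years ≈ 147 rings.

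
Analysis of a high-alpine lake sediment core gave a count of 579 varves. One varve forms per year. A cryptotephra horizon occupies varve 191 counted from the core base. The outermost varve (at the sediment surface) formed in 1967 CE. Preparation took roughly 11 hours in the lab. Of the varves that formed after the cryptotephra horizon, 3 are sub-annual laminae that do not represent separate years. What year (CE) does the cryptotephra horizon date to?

1582 CE

The cryptotephra horizon sits at varve 191 from the core base, so 579 − 191 = 388 varves formed after it.
388 − 3 false = 385 true varves after the cryptotephra horizon.
1967 − 385 = 1582 CE.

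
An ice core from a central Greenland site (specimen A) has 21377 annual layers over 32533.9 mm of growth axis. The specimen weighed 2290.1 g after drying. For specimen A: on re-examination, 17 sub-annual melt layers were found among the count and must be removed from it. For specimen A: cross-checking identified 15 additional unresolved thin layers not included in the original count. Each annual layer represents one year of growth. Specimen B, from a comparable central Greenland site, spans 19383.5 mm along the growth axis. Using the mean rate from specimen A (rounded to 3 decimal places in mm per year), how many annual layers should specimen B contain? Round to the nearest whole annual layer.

12736 annual layers

Specimen A: adjusted count: 21377 − 17 + 15 = 21375 annual layers.
A: Extension rate ≈ 32533.9 / 21375 = 1.522 mm per year.
Specimen B: 19383.5 mm / 1.522 mm per year = 12735.55 years ≈ 12736 annual layers.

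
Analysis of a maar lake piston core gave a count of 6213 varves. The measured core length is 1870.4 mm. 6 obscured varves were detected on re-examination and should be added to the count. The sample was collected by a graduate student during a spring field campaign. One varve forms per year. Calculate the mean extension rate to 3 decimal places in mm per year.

0.301 mm per year

Adjusted count: 6213 + 6 = 6219 varves.
Extension rate ≈ 1870.4 / 6219 = 0.301 mm per year.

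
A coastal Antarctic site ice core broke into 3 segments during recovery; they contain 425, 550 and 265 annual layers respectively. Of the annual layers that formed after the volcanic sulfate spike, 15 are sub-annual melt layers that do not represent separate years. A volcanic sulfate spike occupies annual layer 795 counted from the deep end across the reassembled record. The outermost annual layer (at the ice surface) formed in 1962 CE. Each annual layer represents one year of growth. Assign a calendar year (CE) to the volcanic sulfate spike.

Total annual layers = 425 + 550 + 265 = 1240.
The volcanic sulfate spike sits at annual layer 795 from the deep end, so 1240 − 795 = 445 annual layers formed after it.
Removing the 15 false annual layers leaves 445 − 15 = 430 true annual layers beyond the volcanic sulfate spike.
1962 − 430 = 1532 CE.

1532 CE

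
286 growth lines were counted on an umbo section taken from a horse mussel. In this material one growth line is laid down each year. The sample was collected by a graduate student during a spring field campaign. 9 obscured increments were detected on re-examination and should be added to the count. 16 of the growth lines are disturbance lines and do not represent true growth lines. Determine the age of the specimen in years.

Correcting the raw count gives 286 − 16 + 9 = 279 true growth lines.
With a one-to-one growth line periodicity this is 279 years.

279 yr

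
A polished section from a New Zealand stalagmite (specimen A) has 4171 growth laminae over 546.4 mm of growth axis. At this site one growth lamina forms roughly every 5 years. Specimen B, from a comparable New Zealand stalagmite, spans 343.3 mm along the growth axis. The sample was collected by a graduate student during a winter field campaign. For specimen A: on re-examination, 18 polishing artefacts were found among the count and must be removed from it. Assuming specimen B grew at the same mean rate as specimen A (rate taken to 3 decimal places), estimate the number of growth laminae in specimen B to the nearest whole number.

Specimen A: true growth lamina count = 4171 − 18 = 4153.
Specimen A: at 5 years per growth lamina, 4153 × 5 = 20765 years.
A: 546.4 mm over 20765 years gives 546.4 / 20765 ≈ 0.026 mm/year.
Specimen B: 343.3 mm / 0.026 mm per year = 13203.85 years; at 5 years per growth lamina that is 13203.85 / 5 ≈ 2641 growth laminae.

2641 growth laminae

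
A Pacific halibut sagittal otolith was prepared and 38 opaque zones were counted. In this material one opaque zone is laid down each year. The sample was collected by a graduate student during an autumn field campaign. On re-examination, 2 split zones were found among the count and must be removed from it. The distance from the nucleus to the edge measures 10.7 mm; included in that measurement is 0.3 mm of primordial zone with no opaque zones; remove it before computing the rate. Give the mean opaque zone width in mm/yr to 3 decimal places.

True opaque zone count = 38 − 2 = 36.
The growth record spans 10.7 − 0.3 = 10.4 mm.
Mean rate = 10.4 mm / 36 years ≈ 0.289 mm/yr.

0.289 mm/yr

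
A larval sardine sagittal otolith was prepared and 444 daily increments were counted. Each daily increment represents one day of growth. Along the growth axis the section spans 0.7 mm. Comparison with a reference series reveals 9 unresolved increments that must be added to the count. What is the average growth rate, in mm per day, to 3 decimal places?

0.002 mm per day

After corrections the count is 444 + 9 = 453 daily increments.
Mean rate = 0.7 mm / 453 days ≈ 0.002 mm per day.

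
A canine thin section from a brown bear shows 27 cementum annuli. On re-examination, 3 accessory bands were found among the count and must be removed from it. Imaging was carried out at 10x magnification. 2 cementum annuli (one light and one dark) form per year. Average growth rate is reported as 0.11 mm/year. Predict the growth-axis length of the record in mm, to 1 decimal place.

1.3 mm

True cementum annulus count = 27 − 3 = 24.
24 cementum annuli at 2 per year is 24 / 2 = 12 years.
12 years at 0.11 mm/year gives 0.11 × 12 = 1.3 mm.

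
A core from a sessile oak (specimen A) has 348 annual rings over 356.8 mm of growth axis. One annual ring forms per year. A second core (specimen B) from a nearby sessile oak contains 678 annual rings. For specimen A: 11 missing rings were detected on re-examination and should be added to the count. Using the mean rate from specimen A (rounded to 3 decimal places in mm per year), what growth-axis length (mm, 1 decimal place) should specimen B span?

Specimen A: true annual ring count = 348 + 11 = 359.
A: Extension rate ≈ 356.8 / 359 = 0.994 mm/year.
Length of B = 0.994 × 678 = 673.9 mm.

673.9 mm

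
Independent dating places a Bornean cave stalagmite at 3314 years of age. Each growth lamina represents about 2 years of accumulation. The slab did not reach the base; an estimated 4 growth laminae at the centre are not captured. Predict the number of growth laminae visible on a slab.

1653 growth laminae

At 2 years per growth lamina, 3314 / 2 = 1657 growth laminae are expected.
1657 − 4 missed = 1653 growth laminae expected in the prepared section.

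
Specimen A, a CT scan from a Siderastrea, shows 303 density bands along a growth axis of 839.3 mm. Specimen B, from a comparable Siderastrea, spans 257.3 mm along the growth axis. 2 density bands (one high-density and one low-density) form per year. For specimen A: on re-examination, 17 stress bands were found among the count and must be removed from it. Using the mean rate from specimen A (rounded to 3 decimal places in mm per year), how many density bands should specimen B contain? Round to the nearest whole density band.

Specimen A: after corrections the count is 303 − 17 = 286 density bands.
Specimen A: with 2 density bands per year, 286 / 2 = 143 years.
A: Extension rate ≈ 839.3 / 143 = 5.869 mm per year.
For B, 257.3 / 5.869 = 43.84 years; at 2 density bands per year that is 43.84 × 2 ≈ 88 density bands.

88 density bands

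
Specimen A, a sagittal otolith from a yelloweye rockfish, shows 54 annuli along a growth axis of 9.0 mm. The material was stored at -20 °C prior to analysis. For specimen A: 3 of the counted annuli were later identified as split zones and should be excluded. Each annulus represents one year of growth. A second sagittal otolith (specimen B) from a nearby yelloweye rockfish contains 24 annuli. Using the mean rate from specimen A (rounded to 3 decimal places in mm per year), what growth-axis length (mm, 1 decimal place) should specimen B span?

4.2 mm

Specimen A: adjusted count: 54 − 3 = 51 annuli.
A: Mean rate = 9.0 mm / 51 years ≈ 0.176 mm/yr.
For B, 0.176 mm/year × 24 years = 4.2 mm.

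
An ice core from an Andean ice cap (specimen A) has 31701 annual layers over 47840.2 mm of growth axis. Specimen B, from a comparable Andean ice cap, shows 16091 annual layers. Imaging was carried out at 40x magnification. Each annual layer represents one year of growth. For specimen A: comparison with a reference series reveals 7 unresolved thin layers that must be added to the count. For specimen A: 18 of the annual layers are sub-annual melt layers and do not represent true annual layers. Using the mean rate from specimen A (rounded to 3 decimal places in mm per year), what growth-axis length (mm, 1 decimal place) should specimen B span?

24297.4 mm

Specimen A: true annual layer count = 31701 − 18 + 7 = 31690.
A: 47840.2 mm over 31690 years gives 47840.2 / 31690 ≈ 1.510 mm/year.
B's length ≈ 1.510 × 16091 = 24297.4 mm.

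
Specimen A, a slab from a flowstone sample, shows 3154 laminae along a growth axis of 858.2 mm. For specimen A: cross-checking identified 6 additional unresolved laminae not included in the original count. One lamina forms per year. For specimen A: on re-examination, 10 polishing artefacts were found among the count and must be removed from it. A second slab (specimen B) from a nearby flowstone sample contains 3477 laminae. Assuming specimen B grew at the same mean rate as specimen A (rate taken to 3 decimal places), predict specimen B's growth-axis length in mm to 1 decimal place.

945.7 mm

Specimen A: true lamina count = 3154 − 10 + 6 = 3150.
A: 858.2 mm over 3150 years gives 858.2 / 3150 ≈ 0.272 mm/year.
Length of B = 0.272 × 3477 = 945.7 mm.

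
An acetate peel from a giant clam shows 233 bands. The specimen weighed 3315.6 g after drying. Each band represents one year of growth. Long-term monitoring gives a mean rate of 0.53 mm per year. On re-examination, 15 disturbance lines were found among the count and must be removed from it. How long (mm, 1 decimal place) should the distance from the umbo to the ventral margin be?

115.5 mm

Adjusted count: 233 − 15 = 218 bands.
Length ≈ 0.53 × 218 = 115.5 mm.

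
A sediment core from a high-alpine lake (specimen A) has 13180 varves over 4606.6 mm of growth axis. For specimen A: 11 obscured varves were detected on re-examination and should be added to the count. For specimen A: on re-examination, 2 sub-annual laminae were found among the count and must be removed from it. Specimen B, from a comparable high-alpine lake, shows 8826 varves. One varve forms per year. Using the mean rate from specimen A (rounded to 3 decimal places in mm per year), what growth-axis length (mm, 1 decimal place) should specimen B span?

3080.3 mm

Specimen A: adjusted count: 13180 − 2 + 11 = 13189 varves.
A: Extension rate ≈ 4606.6 / 13189 = 0.349 mm/yr.
B's length ≈ 0.349 × 8826 = 3080.3 mm.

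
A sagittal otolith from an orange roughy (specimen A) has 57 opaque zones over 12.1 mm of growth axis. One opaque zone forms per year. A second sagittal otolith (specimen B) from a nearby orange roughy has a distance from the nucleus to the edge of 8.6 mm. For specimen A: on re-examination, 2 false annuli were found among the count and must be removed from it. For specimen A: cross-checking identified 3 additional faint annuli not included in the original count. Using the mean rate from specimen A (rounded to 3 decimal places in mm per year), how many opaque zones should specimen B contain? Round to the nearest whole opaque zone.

Specimen A: correcting the raw count gives 57 − 2 + 3 = 58 true opaque zones.
A: Extension rate ≈ 12.1 / 58 = 0.209 mm/year.
For B, 8.6 / 0.209 = 41.15 years ≈ 41 opaque zones.

41 opaque zones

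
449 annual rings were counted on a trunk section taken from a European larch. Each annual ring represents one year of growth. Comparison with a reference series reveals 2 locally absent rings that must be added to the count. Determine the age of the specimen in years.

True annual ring count = 449 + 2 = 451.
One annual ring per year makes the duration 451 years.

451 years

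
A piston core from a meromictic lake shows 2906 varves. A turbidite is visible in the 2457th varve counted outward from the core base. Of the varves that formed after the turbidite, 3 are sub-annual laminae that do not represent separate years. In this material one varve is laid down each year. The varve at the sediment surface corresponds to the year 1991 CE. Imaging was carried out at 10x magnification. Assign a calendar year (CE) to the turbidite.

1545 CE

2906 − 2457 = 449 varves lie beyond the turbidite toward the sediment surface.
Removing the 3 false varves leaves 449 − 3 = 446 true varves beyond the turbidite.
1991 − 446 = 1545 CE.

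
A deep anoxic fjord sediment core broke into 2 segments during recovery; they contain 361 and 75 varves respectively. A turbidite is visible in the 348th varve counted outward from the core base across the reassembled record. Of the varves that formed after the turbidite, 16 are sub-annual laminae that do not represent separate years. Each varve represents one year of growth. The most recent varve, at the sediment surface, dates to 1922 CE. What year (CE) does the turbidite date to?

1850 CE

Total varves = 361 + 75 = 436.
Between varve 348 and the sediment surface there are 436 − 348 = 88 varves.
Removing the 16 false varves leaves 88 − 16 = 72 true varves beyond the turbidite.
Counting back 72 years from 1922 CE places the turbidite in 1922 − 72 = 1850 CE.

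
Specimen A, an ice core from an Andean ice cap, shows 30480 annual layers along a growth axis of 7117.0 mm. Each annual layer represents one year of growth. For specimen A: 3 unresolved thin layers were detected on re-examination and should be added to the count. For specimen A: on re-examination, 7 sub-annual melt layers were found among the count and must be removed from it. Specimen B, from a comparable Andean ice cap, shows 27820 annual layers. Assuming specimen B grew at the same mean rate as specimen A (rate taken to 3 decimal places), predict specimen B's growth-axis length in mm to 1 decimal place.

6509.9 mm

Specimen A: true annual layer count = 30480 − 7 + 3 = 30476.
A: Extension rate ≈ 7117.0 / 30476 = 0.234 mm/year.
For B, 0.234 mm/year × 27820 years = 6509.9 mm.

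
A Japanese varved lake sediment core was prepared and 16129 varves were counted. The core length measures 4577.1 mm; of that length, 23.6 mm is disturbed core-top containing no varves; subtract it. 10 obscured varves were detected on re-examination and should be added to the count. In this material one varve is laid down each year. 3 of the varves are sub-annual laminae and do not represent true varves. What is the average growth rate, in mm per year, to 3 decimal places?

Adjusted count: 16129 − 3 + 10 = 16136 varves.
The growth record spans 4577.1 − 23.6 = 4553.5 mm.
Extension rate ≈ 4553.5 / 16136 = 0.282 mm per year.

0.282 mm per year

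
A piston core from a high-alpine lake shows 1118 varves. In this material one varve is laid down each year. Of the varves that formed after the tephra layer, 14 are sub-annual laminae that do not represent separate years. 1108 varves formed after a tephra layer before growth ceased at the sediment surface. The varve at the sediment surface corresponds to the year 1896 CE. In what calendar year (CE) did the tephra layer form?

1108 varves post-date the tephra layer.
Excluding 14 false varves: 1108 − 14 = 1094.
The varve at the sediment surface is 1896 CE, so the tephra layer dates to 1896 − 1094 = 802 CE.

802 CE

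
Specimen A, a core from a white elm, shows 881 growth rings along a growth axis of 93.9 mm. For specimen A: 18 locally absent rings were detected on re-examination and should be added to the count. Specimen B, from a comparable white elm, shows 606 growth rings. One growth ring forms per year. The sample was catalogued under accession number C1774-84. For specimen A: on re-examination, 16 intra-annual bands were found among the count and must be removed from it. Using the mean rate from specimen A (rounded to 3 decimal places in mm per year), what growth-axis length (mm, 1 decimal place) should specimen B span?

Specimen A: after corrections the count is 881 − 16 + 18 = 883 growth rings.
A: 93.9 mm over 883 years gives 93.9 / 883 ≈ 0.106 mm/yr.
Length of B = 0.106 × 606 = 64.2 mm.

64.2 mm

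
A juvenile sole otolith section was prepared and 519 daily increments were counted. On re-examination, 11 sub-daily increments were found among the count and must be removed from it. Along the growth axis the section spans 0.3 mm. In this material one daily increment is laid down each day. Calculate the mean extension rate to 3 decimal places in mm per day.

After corrections the count is 519 − 11 = 508 daily increments.
0.3 mm over 508 days gives 0.3 / 508 ≈ 0.001 mm per day.

0.001 mm per day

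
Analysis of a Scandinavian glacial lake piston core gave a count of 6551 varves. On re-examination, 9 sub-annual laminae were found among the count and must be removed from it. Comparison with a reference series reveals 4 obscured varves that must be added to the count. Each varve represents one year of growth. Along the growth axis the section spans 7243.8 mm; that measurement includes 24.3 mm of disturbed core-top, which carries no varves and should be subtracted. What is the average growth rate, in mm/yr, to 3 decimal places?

1.103 mm/yr

After corrections the count is 6551 − 9 + 4 = 6546 varves.
Net length = 7243.8 − 24.3 = 7219.5 mm.
Mean rate = 7219.5 mm / 6546 years ≈ 1.103 mm/yr.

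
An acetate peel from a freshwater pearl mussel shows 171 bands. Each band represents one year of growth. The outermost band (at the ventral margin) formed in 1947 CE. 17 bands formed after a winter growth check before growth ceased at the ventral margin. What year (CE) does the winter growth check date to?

17 bands formed after the winter growth check.
The band at the ventral margin is 1947 CE, so the winter growth check dates to 1947 − 17 = 1930 CE.

1930 CE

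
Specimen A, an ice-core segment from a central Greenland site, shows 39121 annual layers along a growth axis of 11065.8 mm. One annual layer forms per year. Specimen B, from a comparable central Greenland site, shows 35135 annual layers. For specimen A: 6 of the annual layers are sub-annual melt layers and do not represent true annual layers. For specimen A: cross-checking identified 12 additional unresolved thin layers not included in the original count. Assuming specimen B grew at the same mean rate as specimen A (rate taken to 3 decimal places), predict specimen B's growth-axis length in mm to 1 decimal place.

Specimen A: adjusted count: 39121 − 6 + 12 = 39127 annual layers.
A: Mean rate = 11065.8 mm / 39127 years ≈ 0.283 mm/yr.
Length of B = 0.283 × 35135 = 9943.2 mm.

9943.2 mm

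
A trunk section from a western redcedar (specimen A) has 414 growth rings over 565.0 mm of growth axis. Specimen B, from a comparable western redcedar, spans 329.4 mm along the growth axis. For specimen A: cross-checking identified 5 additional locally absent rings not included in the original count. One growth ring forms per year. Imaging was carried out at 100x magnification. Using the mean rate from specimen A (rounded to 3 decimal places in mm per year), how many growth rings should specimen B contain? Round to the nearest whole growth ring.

244 growth rings

Specimen A: after corrections the count is 414 + 5 = 419 growth rings.
A: Extension rate ≈ 565.0 / 419 = 1.348 mm/yr.
B spans 329.4 / 1.348 = 244.36 years ≈ 244 growth rings.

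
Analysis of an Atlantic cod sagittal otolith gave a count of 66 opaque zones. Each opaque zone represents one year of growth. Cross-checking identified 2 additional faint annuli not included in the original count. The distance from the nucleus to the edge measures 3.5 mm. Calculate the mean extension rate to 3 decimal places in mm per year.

0.051 mm per year

Adjusted count: 66 + 2 = 68 opaque zones.
Mean rate = 3.5 mm / 68 years ≈ 0.051 mm per year.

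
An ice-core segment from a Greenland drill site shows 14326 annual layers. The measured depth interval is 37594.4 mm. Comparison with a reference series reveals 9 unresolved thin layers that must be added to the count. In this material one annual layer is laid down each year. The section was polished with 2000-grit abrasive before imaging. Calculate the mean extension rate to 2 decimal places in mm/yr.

2.62 mm/yr

Adjusted count: 14326 + 9 = 14335 annual layers.
Extension rate ≈ 37594.4 / 14335 = 2.62 mm/yr.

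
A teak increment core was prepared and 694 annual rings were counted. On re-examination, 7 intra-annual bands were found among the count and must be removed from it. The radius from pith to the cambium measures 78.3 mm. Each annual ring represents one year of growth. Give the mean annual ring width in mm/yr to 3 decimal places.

Adjusted count: 694 − 7 = 687 annual rings.
78.3 mm over 687 years gives 78.3 / 687 ≈ 0.114 mm/yr.

0.114 mm/yr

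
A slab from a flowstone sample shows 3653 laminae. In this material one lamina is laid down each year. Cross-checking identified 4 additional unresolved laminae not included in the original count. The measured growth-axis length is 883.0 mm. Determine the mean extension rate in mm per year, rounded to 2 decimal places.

0.24 mm per year

True lamina count = 3653 + 4 = 3657.
883.0 mm over 3657 years gives 883.0 / 3657 ≈ 0.24 mm per year.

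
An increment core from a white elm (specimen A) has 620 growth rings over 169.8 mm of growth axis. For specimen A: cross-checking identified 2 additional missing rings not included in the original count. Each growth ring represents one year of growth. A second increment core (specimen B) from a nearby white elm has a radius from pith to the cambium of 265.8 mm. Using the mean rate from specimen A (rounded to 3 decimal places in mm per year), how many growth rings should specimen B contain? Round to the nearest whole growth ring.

974 growth rings

Specimen A: true growth ring count = 620 + 2 = 622.
A: Extension rate ≈ 169.8 / 622 = 0.273 mm/year.
B spans 265.8 / 0.273 = 973.63 years ≈ 974 growth rings.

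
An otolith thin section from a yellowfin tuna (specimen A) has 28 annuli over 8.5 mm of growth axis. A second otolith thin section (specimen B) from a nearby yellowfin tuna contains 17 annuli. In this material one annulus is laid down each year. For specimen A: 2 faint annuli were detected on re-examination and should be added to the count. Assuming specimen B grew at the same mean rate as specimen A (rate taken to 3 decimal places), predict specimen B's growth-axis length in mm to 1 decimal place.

4.8 mm

Specimen A: correcting the raw count gives 28 + 2 = 30 true annuli.
A: 8.5 mm over 30 years gives 8.5 / 30 ≈ 0.283 mm/year.
B's length ≈ 0.283 × 17 = 4.8 mm.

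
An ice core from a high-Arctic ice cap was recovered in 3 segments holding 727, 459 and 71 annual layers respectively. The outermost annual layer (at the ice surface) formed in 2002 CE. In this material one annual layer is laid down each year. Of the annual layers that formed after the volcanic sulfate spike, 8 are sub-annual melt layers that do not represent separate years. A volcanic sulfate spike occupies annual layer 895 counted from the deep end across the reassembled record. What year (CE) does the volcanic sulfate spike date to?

Total annual layers = 727 + 459 + 71 = 1257.
Between annual layer 895 and the ice surface there are 1257 − 895 = 362 annual layers.
362 − 8 false = 354 true annual layers after the volcanic sulfate spike.
The annual layer at the ice surface is 2002 CE, so the volcanic sulfate spike dates to 2002 − 354 = 1648 CE.

1648 CE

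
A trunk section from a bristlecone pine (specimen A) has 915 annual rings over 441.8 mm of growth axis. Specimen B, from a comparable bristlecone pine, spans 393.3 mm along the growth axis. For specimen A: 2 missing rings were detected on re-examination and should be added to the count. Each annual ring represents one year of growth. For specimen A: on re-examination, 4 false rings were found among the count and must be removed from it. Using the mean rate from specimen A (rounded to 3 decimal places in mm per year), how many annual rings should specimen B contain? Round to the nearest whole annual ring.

813 annual rings

Specimen A: adjusted count: 915 − 4 + 2 = 913 annual rings.
A: Extension rate ≈ 441.8 / 913 = 0.484 mm per year.
B spans 393.3 / 0.484 = 812.60 years ≈ 813 annual rings.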